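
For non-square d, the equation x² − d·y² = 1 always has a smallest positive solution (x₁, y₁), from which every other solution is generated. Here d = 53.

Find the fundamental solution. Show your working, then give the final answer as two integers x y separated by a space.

√53 → a₀=7, period (3,1,1,3,14); ℓ=5 odd so k=9
k=0  a_k=7  p_k/q_k = 7/1
k=1  a_k=3  p_k/q_k = 22/3
…
k=4  a_k=3  p_k/q_k = 182/25
…
k=6  a_k=3  p_k/q_k = 7979/1096
k=7  a_k=1  p_k/q_k = 10578/1453
k=8  a_k=1  p_k/q_k = 18557/2549
k=9  a_k=3  p_k/q_k = 66249/9100
→ (66249, 9100).  Check: 66249²=4388930001, 53·9100²=4388930000, difference 1.

66249 9100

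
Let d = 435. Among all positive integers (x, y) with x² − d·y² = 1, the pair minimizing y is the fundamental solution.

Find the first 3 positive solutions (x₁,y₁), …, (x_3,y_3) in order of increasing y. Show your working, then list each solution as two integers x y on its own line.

146 7
42631 2044
12448106 596841

√435 → a₀=20, period (1,5,1,40); ℓ=4 even so k=3
k=0  a_k=20  p_k/q_k = 20/1
…
k=2  a_k=5  p_k/q_k = 125/6
k=3  a_k=1  p_k/q_k = 146/7
(x₁, y₁) = (146, 7);  146² − 435·7² = 1 ✓
(x_2, y_2) = (146·146 + 435·7·7, 146·7 + 7·146) = (42631, 2044)
(x_3, y_3) = (146·42631 + 435·7·2044, 146·2044 + 7·42631) = (12448106, 596841)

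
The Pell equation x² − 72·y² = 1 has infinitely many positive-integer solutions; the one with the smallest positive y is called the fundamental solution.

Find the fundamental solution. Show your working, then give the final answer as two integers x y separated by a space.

√72 = [8; 2,16, …], period ℓ=2 (even) → k=1
a_0=8:  p_0=8·1+0=8,  q_0=8·0+1=1
a_1=2:  p_1=2·8+1=17,  q_1=2·1+0=2
fundamental: x₁=17, y₁=2  (since 289 − 72·4 = 1)

17 2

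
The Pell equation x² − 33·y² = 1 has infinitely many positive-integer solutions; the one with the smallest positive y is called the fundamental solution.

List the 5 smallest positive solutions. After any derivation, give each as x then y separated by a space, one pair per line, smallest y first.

√33 = [5; 1,2,1,10, …], period ℓ=4 (even) → k=3
i=0: a=5 ⇒ p=5, q=1
i=1: a=1 ⇒ p=6, q=1
i=2: a=2 ⇒ p=17, q=3
i=3: a=1 ⇒ p=23, q=4
(x₁, y₁) = (23, 4);  23² − 33·4² = 1 ✓
(x_2, y_2) = (23·23 + 33·4·4, 23·4 + 4·23) = (1057, 184)
(x_3, y_3) = (23·1057 + 33·4·184, 23·184 + 4·1057) = (48599, 8460)
(x_4, y_4) = (23·48599 + 33·4·8460, 23·8460 + 4·48599) = (2234497, 388976)
(x_5, y_5) = (23·2234497 + 33·4·388976, 23·388976 + 4·2234497) = (102738263, 17884436)

23 4
1057 184
48599 8460
2234497 388976
102738263 17884436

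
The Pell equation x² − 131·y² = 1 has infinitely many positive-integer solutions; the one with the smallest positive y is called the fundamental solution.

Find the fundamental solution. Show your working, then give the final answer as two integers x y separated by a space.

10610 927

√131 → a₀=11, period (2,4,11,4,2,22); ℓ=6 even so k=5
a_0=11:  p_0=11·1+0=11,  q_0=11·0+1=1
…
a_2=4:  p_2=4·23+11=103,  q_2=4·2+1=9
…
a_4=4:  p_4=4·1156+103=4727,  q_4=4·101+9=413
a_5=2:  p_5=2·4727+1156=10610,  q_5=2·413+101=927
(x₁, y₁) = (10610, 927);  10610² − 131·927² = 1 ✓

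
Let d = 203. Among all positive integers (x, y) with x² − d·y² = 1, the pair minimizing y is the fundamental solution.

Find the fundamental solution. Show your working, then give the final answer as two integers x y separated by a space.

d=203: √d = [14; 4,28] (ℓ=2, even), read p_1/q_1
k=0  a_k=14  p_k/q_k = 14/1
k=1  a_k=4  p_k/q_k = 57/4
→ (57, 4).  Check: 57²=3249, 203·4²=3248, difference 1.

57 4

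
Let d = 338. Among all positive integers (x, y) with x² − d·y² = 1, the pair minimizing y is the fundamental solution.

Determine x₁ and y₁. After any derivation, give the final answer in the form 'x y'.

114243 6214

√338 → a₀=18, period (2,1,1,2,36); ℓ=5 odd so k=9
i=0: a=18 ⇒ p=18, q=1
i=1: a=2 ⇒ p=37, q=2
i=2: a=1 ⇒ p=55, q=3
i=3: a=1 ⇒ p=92, q=5
i=4: a=2 ⇒ p=239, q=13
i=5: a=36 ⇒ p=8696, q=473
i=6: a=2 ⇒ p=17631, q=959
i=7: a=1 ⇒ p=26327, q=1432
i=8: a=1 ⇒ p=43958, q=2391
i=9: a=2 ⇒ p=114243, q=6214
fundamental: x₁=114243, y₁=6214  (since 13051463049 − 338·38613796 = 1)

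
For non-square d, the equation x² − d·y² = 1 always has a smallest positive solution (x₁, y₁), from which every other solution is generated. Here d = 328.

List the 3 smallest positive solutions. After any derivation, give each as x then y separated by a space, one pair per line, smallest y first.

163 9
53137 2934
17322499 956475

√328 → a₀=18, period (9,36); ℓ=2 even so k=1
i=0: a=18 ⇒ p=18, q=1
i=1: a=9 ⇒ p=163, q=9
fundamental: x₁=163, y₁=9  (since 26569 − 328·81 = 1)
(163+9√328)^2 = 53137 + 2934√328
(163+9√328)^3 = 17322499 + 956475√328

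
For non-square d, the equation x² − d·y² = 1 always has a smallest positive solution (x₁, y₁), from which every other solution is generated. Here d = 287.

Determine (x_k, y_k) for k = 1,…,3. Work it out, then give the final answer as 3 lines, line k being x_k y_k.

√287 → a₀=16, period (1,15,1,32); ℓ=4 even so k=3
step 0: (16, 1)  from 16·(1,0) + (0,1)
step 1: (17, 1)  from 1·(16,1) + (1,0)
step 2: (271, 16)  from 15·(17,1) + (16,1)
step 3: (288, 17)  from 1·(271,16) + (17,1)
(x₁, y₁) = (288, 17);  288² − 287·17² = 1 ✓
(288+17√287)^2 = 165887 + 9792√287
(288+17√287)^3 = 95550624 + 5640175√287

288 17
165887 9792
95550624 5640175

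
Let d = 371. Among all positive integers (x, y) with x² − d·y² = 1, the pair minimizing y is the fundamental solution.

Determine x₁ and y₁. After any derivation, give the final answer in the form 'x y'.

1695 88

[19; 3,1,4,1,3,38] for √371; ℓ=6 ⇒ convergent index 5
a_0=19:  p_0=19·1+0=19,  q_0=19·0+1=1
…
a_2=1:  p_2=1·58+19=77,  q_2=1·3+1=4
a_3=4:  p_3=4·77+58=366,  q_3=4·4+3=19
a_4=1:  p_4=1·366+77=443,  q_4=1·19+4=23
a_5=3:  p_5=3·443+366=1695,  q_5=3·23+19=88
fundamental: x₁=1695, y₁=88  (since 2873025 − 371·7744 = 1)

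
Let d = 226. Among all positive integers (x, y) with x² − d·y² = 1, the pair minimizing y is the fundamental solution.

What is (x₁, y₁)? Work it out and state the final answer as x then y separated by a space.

[15; 30] for √226; ℓ=1 ⇒ convergent index 1
i=0: a=15 ⇒ p=15, q=1
i=1: a=30 ⇒ p=451, q=30
fundamental: x₁=451, y₁=30  (since 203401 − 226·900 = 1)

451 30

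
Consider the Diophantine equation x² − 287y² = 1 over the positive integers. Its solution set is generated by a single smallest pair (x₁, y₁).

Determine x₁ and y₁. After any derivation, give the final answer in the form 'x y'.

[16; 1,15,1,32] for √287; ℓ=4 ⇒ convergent index 3
a_0=16:  p_0=16·1+0=16,  q_0=16·0+1=1
…
a_2=15:  p_2=15·17+16=271,  q_2=15·1+1=16
a_3=1:  p_3=1·271+17=288,  q_3=1·16+1=17
fundamental: x₁=288, y₁=17  (since 82944 − 287·289 = 1)

288 17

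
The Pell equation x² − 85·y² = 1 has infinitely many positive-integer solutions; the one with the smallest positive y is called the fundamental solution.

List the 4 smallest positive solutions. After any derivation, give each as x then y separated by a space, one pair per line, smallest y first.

285769 30996
163327842721 17715391848
93348068572789129 10125019625991228
53351968415791425367681 5786833466982059076816

[9; 4,1,1,4,18] for √85; ℓ=5 ⇒ convergent index 9
step 0: (9, 1)  from 9·(1,0) + (0,1)
…
step 3: (83, 9)  from 1·(46,5) + (37,4)
…
step 5: (6887, 747)  from 18·(378,41) + (83,9)
…
step 8: (62739, 6805)  from 1·(34813,3776) + (27926,3029)
step 9: (285769, 30996)  from 4·(62739,6805) + (34813,3776)
(x₁, y₁) = (285769, 30996);  285769² − 85·30996² = 1 ✓
k=2:  x_2 = 285769·285769+85·30996·30996 = 163327842721,  y_2 = 285769·30996+30996·285769 = 17715391848
k=3:  x_3 = 285769·163327842721+85·30996·17715391848 = 93348068572789129,  y_3 = 285769·17715391848+30996·163327842721 = 10125019625991228
k=4:  x_4 = 285769·93348068572789129+85·30996·10125019625991228 = 53351968415791425367681,  y_4 = 285769·10125019625991228+30996·93348068572789129 = 5786833466982059076816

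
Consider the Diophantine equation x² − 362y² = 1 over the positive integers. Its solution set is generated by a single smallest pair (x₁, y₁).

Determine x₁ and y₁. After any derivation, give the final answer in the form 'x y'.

√362 → a₀=19, period (38); ℓ=1 odd so k=1
i=0: a=19 ⇒ p=19, q=1
i=1: a=38 ⇒ p=723, q=38
→ (723, 38).  Check: 723²=522729, 362·38²=522728, difference 1.

723 38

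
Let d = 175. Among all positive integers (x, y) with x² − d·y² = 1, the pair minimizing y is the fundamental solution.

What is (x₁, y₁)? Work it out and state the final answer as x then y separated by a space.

[13; 4,2,1,2,4,26] for √175; ℓ=6 ⇒ convergent index 5
i=0: a=13 ⇒ p=13, q=1
…
i=3: a=1 ⇒ p=172, q=13
i=4: a=2 ⇒ p=463, q=35
i=5: a=4 ⇒ p=2024, q=153
fundamental: x₁=2024, y₁=153  (since 4096576 − 175·23409 = 1)

2024 153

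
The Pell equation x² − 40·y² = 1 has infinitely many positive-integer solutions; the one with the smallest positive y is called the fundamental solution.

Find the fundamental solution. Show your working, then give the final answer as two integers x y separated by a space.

19 3

[6; 3,12] for √40; ℓ=2 ⇒ convergent index 1
step 0: (6, 1)  from 6·(1,0) + (0,1)
step 1: (19, 3)  from 3·(6,1) + (1,0)
→ (19, 3).  Check: 19²=361, 40·3²=360, difference 1.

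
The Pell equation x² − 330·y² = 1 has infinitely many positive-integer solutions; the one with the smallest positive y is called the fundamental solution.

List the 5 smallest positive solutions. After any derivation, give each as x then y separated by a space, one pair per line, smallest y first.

√330 = [18; 6,36, …], period ℓ=2 (even) → k=1
a_0=18:  p_0=18·1+0=18,  q_0=18·0+1=1
a_1=6:  p_1=6·18+1=109,  q_1=6·1+0=6
→ (109, 6).  Check: 109²=11881, 330·6²=11880, difference 1.
k=2:  x_2 = 109·109+330·6·6 = 23761,  y_2 = 109·6+6·109 = 1308
k=3:  x_3 = 109·23761+330·6·1308 = 5179789,  y_3 = 109·1308+6·23761 = 285138
k=4:  x_4 = 109·5179789+330·6·285138 = 1129170241,  y_4 = 109·285138+6·5179789 = 62158776
k=5:  x_5 = 109·1129170241+330·6·62158776 = 246153932749,  y_5 = 109·62158776+6·1129170241 = 13550328030

109 6
23761 1308
5179789 285138
1129170241 62158776
246153932749 13550328030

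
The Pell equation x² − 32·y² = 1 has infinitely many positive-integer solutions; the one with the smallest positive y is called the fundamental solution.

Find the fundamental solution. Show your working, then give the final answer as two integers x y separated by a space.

17 3

√32 = [5; 1,1,1,10, …], period ℓ=4 (even) → k=3
k=0  a_k=5  p_k/q_k = 5/1
…
k=2  a_k=1  p_k/q_k = 11/2
k=3  a_k=1  p_k/q_k = 17/3
→ (17, 3).  Check: 17²=289, 32·3²=288, difference 1.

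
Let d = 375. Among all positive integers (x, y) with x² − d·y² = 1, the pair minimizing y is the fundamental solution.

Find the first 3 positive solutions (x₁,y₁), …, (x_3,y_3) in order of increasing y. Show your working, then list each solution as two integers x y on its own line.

15124 781
457470751 23623688
13837575261124 714569313843

[19; 2,1,2,1,5,1,2,1,2,38] for √375; ℓ=10 ⇒ convergent index 9
step 0: (19, 1)  from 19·(1,0) + (0,1)
step 1: (39, 2)  from 2·(19,1) + (1,0)
…
step 4: (213, 11)  from 1·(155,8) + (58,3)
step 5: (1220, 63)  from 5·(213,11) + (155,8)
…
step 8: (5519, 285)  from 1·(4086,211) + (1433,74)
step 9: (15124, 781)  from 2·(5519,285) + (4086,211)
(x₁, y₁) = (15124, 781);  15124² − 375·781² = 1 ✓
(x_2, y_2) = (15124·15124 + 375·781·781, 15124·781 + 781·15124) = (457470751, 23623688)
(x_3, y_3) = (15124·457470751 + 375·781·23623688, 15124·23623688 + 781·457470751) = (13837575261124, 714569313843)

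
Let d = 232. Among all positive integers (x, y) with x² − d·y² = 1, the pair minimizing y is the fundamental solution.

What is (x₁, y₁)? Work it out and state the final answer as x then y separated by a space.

√232 → a₀=15, period (4,3,7,3,4,30); ℓ=6 even so k=5
a_0=15:  p_0=15·1+0=15,  q_0=15·0+1=1
a_1=4:  p_1=4·15+1=61,  q_1=4·1+0=4
a_2=3:  p_2=3·61+15=198,  q_2=3·4+1=13
a_3=7:  p_3=7·198+61=1447,  q_3=7·13+4=95
a_4=3:  p_4=3·1447+198=4539,  q_4=3·95+13=298
a_5=4:  p_5=4·4539+1447=19603,  q_5=4·298+95=1287
(x₁, y₁) = (19603, 1287);  19603² − 232·1287² = 1 ✓

19603 1287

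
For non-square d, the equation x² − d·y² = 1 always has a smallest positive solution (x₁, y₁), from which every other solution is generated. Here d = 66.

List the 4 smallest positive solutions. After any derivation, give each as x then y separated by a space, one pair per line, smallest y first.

65 8
8449 1040
1098305 135192
142771201 17573920

[8; 8,16] for √66; ℓ=2 ⇒ convergent index 1
a_0=8:  p_0=8·1+0=8,  q_0=8·0+1=1
a_1=8:  p_1=8·8+1=65,  q_1=8·1+0=8
→ (65, 8).  Check: 65²=4225, 66·8²=4224, difference 1.
(65+8√66)^2 = 8449 + 1040√66
(65+8√66)^3 = 1098305 + 135192√66
(65+8√66)^4 = 142771201 + 17573920√66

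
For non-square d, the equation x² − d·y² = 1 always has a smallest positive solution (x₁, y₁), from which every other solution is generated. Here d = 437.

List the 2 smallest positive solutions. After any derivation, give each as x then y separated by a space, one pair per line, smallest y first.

√437 = [20; 1,9,2,9,1,40, …], period ℓ=6 (even) → k=5
step 0: (20, 1)  from 20·(1,0) + (0,1)
step 1: (21, 1)  from 1·(20,1) + (1,0)
step 2: (209, 10)  from 9·(21,1) + (20,1)
…
step 4: (4160, 199)  from 9·(439,21) + (209,10)
step 5: (4599, 220)  from 1·(4160,199) + (439,21)
→ (4599, 220).  Check: 4599²=21150801, 437·220²=21150800, difference 1.
(x_2, y_2) = (4599·4599 + 437·220·220, 4599·220 + 220·4599) = (42301601, 2023560)

4599 220
42301601 2023560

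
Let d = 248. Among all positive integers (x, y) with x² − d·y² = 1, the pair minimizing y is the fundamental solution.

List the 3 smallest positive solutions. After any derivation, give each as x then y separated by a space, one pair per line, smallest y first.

63 4
7937 504
999999 63500

d=248: √d = [15; 1,2,1,30] (ℓ=4, even), read p_3/q_3
a_0=15:  p_0=15·1+0=15,  q_0=15·0+1=1
…
a_2=2:  p_2=2·16+15=47,  q_2=2·1+1=3
a_3=1:  p_3=1·47+16=63,  q_3=1·3+1=4
fundamental: x₁=63, y₁=4  (since 3969 − 248·16 = 1)
n=2: (63,4)∘(63,4) = (63·63+248·4·4, 63·4+4·63) = (7937,504)
n=3: (7937,504)∘(63,4) = (63·7937+248·4·504, 63·504+4·7937) = (999999,63500)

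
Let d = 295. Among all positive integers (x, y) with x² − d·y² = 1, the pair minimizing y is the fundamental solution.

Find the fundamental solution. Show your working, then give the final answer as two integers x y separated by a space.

2024999 117900

√295 → a₀=17, period (5,1,2,3,2,6,2,3,2,1,5,34); ℓ=12 even so k=11
step 0: (17, 1)  from 17·(1,0) + (0,1)
step 1: (86, 5)  from 5·(17,1) + (1,0)
step 2: (103, 6)  from 1·(86,5) + (17,1)
step 3: (292, 17)  from 2·(103,6) + (86,5)
step 4: (979, 57)  from 3·(292,17) + (103,6)
step 5: (2250, 131)  from 2·(979,57) + (292,17)
…
step 9: (247414, 14405)  from 2·(108103,6294) + (31208,1817)
step 10: (355517, 20699)  from 1·(247414,14405) + (108103,6294)
step 11: (2024999, 117900)  from 5·(355517,20699) + (247414,14405)
→ (2024999, 117900).  Check: 2024999²=4100620950001, 295·117900²=4100620950000, difference 1.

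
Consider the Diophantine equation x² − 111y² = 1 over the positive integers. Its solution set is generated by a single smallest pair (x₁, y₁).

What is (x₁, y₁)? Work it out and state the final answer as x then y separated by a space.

295 28

√111 → a₀=10, period (1,1,6,1,1,20); ℓ=6 even so k=5
k=0  a_k=10  p_k/q_k = 10/1
…
k=4  a_k=1  p_k/q_k = 158/15
k=5  a_k=1  p_k/q_k = 295/28
fundamental: x₁=295, y₁=28  (since 87025 − 111·784 = 1)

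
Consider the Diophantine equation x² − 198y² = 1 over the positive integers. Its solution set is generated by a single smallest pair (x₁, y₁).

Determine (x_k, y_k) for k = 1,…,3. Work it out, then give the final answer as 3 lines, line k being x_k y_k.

[14; 14,28] for √198; ℓ=2 ⇒ convergent index 1
i=0: a=14 ⇒ p=14, q=1
i=1: a=14 ⇒ p=197, q=14
(x₁, y₁) = (197, 14);  197² − 198·14² = 1 ✓
(197+14√198)^2 = 77617 + 5516√198
(197+14√198)^3 = 30580901 + 2173290√198

197 14
77617 5516
30580901 2173290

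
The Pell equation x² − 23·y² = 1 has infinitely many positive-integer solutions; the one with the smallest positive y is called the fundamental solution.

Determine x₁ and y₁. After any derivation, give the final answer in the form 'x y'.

24 5

[4; 1,3,1,8] for √23; ℓ=4 ⇒ convergent index 3
step 0: (4, 1)  from 4·(1,0) + (0,1)
step 1: (5, 1)  from 1·(4,1) + (1,0)
step 2: (19, 4)  from 3·(5,1) + (4,1)
step 3: (24, 5)  from 1·(19,4) + (5,1)
fundamental: x₁=24, y₁=5  (since 576 − 23·25 = 1)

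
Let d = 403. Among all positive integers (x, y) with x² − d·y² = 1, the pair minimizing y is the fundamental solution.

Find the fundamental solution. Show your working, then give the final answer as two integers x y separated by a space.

669878 33369

[20; 13,2,1,3,1,3,1,2,13,40] for √403; ℓ=10 ⇒ convergent index 9
a_0=20:  p_0=20·1+0=20,  q_0=20·0+1=1
…
a_3=1:  p_3=1·542+261=803,  q_3=1·27+13=40
…
a_8=2:  p_8=2·17967+14213=50147,  q_8=2·895+708=2498
a_9=13:  p_9=13·50147+17967=669878,  q_9=13·2498+895=33369
(x₁, y₁) = (669878, 33369);  669878² − 403·33369² = 1 ✓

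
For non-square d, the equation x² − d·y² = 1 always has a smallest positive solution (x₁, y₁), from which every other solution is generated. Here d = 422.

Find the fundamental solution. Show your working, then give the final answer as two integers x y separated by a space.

d=422: √d = [20; 1,1,5,2,1,…,1,1,40] (ℓ=14, even), read p_13/q_13
a_0=20:  p_0=20·1+0=20,  q_0=20·0+1=1
a_1=1:  p_1=1·20+1=21,  q_1=1·1+0=1
…
a_4=2:  p_4=2·226+41=493,  q_4=2·11+2=24
…
a_6=3:  p_6=3·719+493=2650,  q_6=3·35+24=129
…
a_12=1:  p_12=1·3211821+598859=3810680,  q_12=1·156349+29152=185501
a_13=1:  p_13=1·3810680+3211821=7022501,  q_13=1·185501+156349=341850
→ (7022501, 341850).  Check: 7022501²=49315520295001, 422·341850²=49315520295000, difference 1.

7022501 341850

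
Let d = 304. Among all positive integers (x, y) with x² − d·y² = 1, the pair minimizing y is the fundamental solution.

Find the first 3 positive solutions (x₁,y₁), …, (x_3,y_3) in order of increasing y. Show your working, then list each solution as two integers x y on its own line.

57799 3315
6681448801 383207370
772362118440199 44298005553945

√304 = [17; 2,3,2,1,1,1,1,1,2,3,2,34, …], period ℓ=12 (even) → k=11
step 0: (17, 1)  from 17·(1,0) + (0,1)
step 1: (35, 2)  from 2·(17,1) + (1,0)
step 2: (122, 7)  from 3·(35,2) + (17,1)
…
step 4: (401, 23)  from 1·(279,16) + (122,7)
step 5: (680, 39)  from 1·(401,23) + (279,16)
…
step 10: (25177, 1444)  from 3·(7445,427) + (2842,163)
step 11: (57799, 3315)  from 2·(25177,1444) + (7445,427)
(x₁, y₁) = (57799, 3315);  57799² − 304·3315² = 1 ✓
(x_2, y_2) = (57799·57799 + 304·3315·3315, 57799·3315 + 3315·57799) = (6681448801, 383207370)
(x_3, y_3) = (57799·6681448801 + 304·3315·383207370, 57799·383207370 + 3315·6681448801) = (772362118440199, 44298005553945)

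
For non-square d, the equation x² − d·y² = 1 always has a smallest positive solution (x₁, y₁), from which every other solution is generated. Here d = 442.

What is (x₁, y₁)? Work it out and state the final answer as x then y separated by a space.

883 42

[21; 42] for √442; ℓ=1 ⇒ convergent index 1
k=0  a_k=21  p_k/q_k = 21/1
k=1  a_k=42  p_k/q_k = 883/42
(x₁, y₁) = (883, 42);  883² − 442·42² = 1 ✓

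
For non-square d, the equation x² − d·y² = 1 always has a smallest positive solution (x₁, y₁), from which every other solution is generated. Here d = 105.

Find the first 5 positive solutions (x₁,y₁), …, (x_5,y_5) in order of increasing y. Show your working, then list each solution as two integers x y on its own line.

41 4
3361 328
275561 26892
22592641 2204816
1852321001 180768020

√105 → a₀=10, period (4,20); ℓ=2 even so k=1
i=0: a=10 ⇒ p=10, q=1
i=1: a=4 ⇒ p=41, q=4
(x₁, y₁) = (41, 4);  41² − 105·4² = 1 ✓
(41+4√105)^2 = 3361 + 328√105
(41+4√105)^3 = 275561 + 26892√105
(41+4√105)^4 = 22592641 + 2204816√105
(41+4√105)^5 = 1852321001 + 180768020√105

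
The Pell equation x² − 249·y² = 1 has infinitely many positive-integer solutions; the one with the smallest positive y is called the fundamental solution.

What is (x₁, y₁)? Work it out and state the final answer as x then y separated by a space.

8553815 542076

d=249: √d = [15; 1,3,1,1,5,…,3,1,30] (ℓ=16, even), read p_15/q_15
k=0  a_k=15  p_k/q_k = 15/1
k=1  a_k=1  p_k/q_k = 16/1
…
k=4  a_k=1  p_k/q_k = 142/9
…
k=12  a_k=1  p_k/q_k = 1017351/64472
k=13  a_k=1  p_k/q_k = 1884116/119401
k=14  a_k=3  p_k/q_k = 6669699/422675
k=15  a_k=1  p_k/q_k = 8553815/542076
fundamental: x₁=8553815, y₁=542076  (since 73167751054225 − 249·293846389776 = 1)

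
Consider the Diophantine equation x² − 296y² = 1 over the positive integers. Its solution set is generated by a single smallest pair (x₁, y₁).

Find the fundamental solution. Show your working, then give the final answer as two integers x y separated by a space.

3699 215

d=296: √d = [17; 4,1,7,1,4,34] (ℓ=6, even), read p_5/q_5
i=0: a=17 ⇒ p=17, q=1
i=1: a=4 ⇒ p=69, q=4
i=2: a=1 ⇒ p=86, q=5
i=3: a=7 ⇒ p=671, q=39
i=4: a=1 ⇒ p=757, q=44
i=5: a=4 ⇒ p=3699, q=215
fundamental: x₁=3699, y₁=215  (since 13682601 − 296·46225 = 1)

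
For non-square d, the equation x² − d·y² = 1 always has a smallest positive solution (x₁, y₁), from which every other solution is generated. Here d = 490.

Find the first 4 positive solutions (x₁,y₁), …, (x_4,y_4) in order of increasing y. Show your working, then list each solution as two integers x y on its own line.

d=490: √d = [22; 7,2,1,4,4,4,1,2,7,44] (ℓ=10, even), read p_9/q_9
a_0=22:  p_0=22·1+0=22,  q_0=22·0+1=1
a_1=7:  p_1=7·22+1=155,  q_1=7·1+0=7
a_2=2:  p_2=2·155+22=332,  q_2=2·7+1=15
a_3=1:  p_3=1·332+155=487,  q_3=1·15+7=22
…
a_7=1:  p_7=1·40708+9607=50315,  q_7=1·1839+434=2273
a_8=2:  p_8=2·50315+40708=141338,  q_8=2·2273+1839=6385
a_9=7:  p_9=7·141338+50315=1039681,  q_9=7·6385+2273=46968
fundamental: x₁=1039681, y₁=46968  (since 1080936581761 − 490·2205993024 = 1)
(1039681+46968√490)^2 = 2161873163521 + 97663474416√490
(1039681+46968√490)^3 = 4495316905044313921 + 203077717488555624√490
(1039681+46968√490)^4 = 9347391150304592810234881 + 422272088792340335957472√490

1039681 46968
2161873163521 97663474416
4495316905044313921 203077717488555624
9347391150304592810234881 422272088792340335957472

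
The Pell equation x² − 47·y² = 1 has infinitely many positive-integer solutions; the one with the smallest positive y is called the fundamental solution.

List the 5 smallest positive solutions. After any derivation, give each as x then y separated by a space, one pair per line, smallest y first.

d=47: √d = [6; 1,5,1,12] (ℓ=4, even), read p_3/q_3
k=0  a_k=6  p_k/q_k = 6/1
k=1  a_k=1  p_k/q_k = 7/1
k=2  a_k=5  p_k/q_k = 41/6
k=3  a_k=1  p_k/q_k = 48/7
→ (48, 7).  Check: 48²=2304, 47·7²=2303, difference 1.
(x_2, y_2) = (48·48 + 47·7·7, 48·7 + 7·48) = (4607, 672)
(x_3, y_3) = (48·4607 + 47·7·672, 48·672 + 7·4607) = (442224, 64505)
(x_4, y_4) = (48·442224 + 47·7·64505, 48·64505 + 7·442224) = (42448897, 6191808)
(x_5, y_5) = (48·42448897 + 47·7·6191808, 48·6191808 + 7·42448897) = (4074651888, 594349063)

48 7
4607 672
442224 64505
42448897 6191808
4074651888 594349063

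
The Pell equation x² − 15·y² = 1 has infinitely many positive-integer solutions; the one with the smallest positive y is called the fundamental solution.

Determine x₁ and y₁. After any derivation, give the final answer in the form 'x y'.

√15 → a₀=3, period (1,6); ℓ=2 even so k=1
step 0: (3, 1)  from 3·(1,0) + (0,1)
step 1: (4, 1)  from 1·(3,1) + (1,0)
→ (4, 1).  Check: 4²=16, 15·1²=15, difference 1.

4 1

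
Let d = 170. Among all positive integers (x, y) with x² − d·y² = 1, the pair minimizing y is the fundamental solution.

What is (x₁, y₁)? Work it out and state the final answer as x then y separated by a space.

√170 = [13; 26, …], period ℓ=1 (odd) → k=1
i=0: a=13 ⇒ p=13, q=1
i=1: a=26 ⇒ p=339, q=26
→ (339, 26).  Check: 339²=114921, 170·26²=114920, difference 1.

339 26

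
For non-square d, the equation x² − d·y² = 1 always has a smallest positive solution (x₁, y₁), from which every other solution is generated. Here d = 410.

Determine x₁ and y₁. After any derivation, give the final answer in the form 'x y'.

81 4

√410 = [20; 4,40, …], period ℓ=2 (even) → k=1
step 0: (20, 1)  from 20·(1,0) + (0,1)
step 1: (81, 4)  from 4·(20,1) + (1,0)
→ (81, 4).  Check: 81²=6561, 410·4²=6560, difference 1.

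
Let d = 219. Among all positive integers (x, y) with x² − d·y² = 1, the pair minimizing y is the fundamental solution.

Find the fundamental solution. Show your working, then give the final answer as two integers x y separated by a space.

√219 → a₀=14, period (1,3,1,28); ℓ=4 even so k=3
a_0=14:  p_0=14·1+0=14,  q_0=14·0+1=1
…
a_2=3:  p_2=3·15+14=59,  q_2=3·1+1=4
a_3=1:  p_3=1·59+15=74,  q_3=1·4+1=5
→ (74, 5).  Check: 74²=5476, 219·5²=5475, difference 1.

74 5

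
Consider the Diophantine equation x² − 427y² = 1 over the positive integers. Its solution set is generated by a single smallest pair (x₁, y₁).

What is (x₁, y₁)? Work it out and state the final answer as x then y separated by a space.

[20; 1,1,1,40] for √427; ℓ=4 ⇒ convergent index 3
step 0: (20, 1)  from 20·(1,0) + (0,1)
step 1: (21, 1)  from 1·(20,1) + (1,0)
step 2: (41, 2)  from 1·(21,1) + (20,1)
step 3: (62, 3)  from 1·(41,2) + (21,1)
→ (62, 3).  Check: 62²=3844, 427·3²=3843, difference 1.

62 3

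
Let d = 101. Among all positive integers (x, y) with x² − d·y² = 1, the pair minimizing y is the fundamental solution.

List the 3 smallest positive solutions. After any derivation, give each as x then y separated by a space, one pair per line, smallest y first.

d=101: √d = [10; 20] (ℓ=1, odd), read p_1/q_1
i=0: a=10 ⇒ p=10, q=1
i=1: a=20 ⇒ p=201, q=20
fundamental: x₁=201, y₁=20  (since 40401 − 101·400 = 1)
k=2:  x_2 = 201·201+101·20·20 = 80801,  y_2 = 201·20+20·201 = 8040
k=3:  x_3 = 201·80801+101·20·8040 = 32481801,  y_3 = 201·8040+20·80801 = 3232060

201 20
80801 8040
32481801 3232060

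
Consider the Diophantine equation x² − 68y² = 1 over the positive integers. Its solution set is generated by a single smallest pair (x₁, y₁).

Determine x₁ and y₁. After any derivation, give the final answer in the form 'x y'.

[8; 4,16] for √68; ℓ=2 ⇒ convergent index 1
i=0: a=8 ⇒ p=8, q=1
i=1: a=4 ⇒ p=33, q=4
→ (33, 4).  Check: 33²=1089, 68·4²=1088, difference 1.

33 4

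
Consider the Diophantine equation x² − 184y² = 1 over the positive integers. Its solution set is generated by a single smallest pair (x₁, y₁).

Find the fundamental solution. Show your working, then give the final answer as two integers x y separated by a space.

24335 1794

√184 → a₀=13, period (1,1,3,2,1,2,1,2,3,1,1,26); ℓ=12 even so k=11
i=0: a=13 ⇒ p=13, q=1
…
i=3: a=3 ⇒ p=95, q=7
…
i=5: a=1 ⇒ p=312, q=23
…
i=7: a=1 ⇒ p=1153, q=85
…
i=9: a=3 ⇒ p=10594, q=781
i=10: a=1 ⇒ p=13741, q=1013
i=11: a=1 ⇒ p=24335, q=1794
→ (24335, 1794).  Check: 24335²=592192225, 184·1794²=592192224, difference 1.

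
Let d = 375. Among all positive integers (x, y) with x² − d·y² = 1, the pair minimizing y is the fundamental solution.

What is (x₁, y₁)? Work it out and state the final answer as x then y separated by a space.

15124 781

√375 → a₀=19, period (2,1,2,1,5,1,2,1,2,38); ℓ=10 even so k=9
k=0  a_k=19  p_k/q_k = 19/1
k=1  a_k=2  p_k/q_k = 39/2
k=2  a_k=1  p_k/q_k = 58/3
…
k=5  a_k=5  p_k/q_k = 1220/63
…
k=7  a_k=2  p_k/q_k = 4086/211
k=8  a_k=1  p_k/q_k = 5519/285
k=9  a_k=2  p_k/q_k = 15124/781
(x₁, y₁) = (15124, 781);  15124² − 375·781² = 1 ✓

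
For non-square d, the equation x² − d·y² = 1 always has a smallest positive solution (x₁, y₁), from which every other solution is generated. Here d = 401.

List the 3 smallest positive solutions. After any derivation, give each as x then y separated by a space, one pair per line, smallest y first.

[20; 40] for √401; ℓ=1 ⇒ convergent index 1
i=0: a=20 ⇒ p=20, q=1
i=1: a=40 ⇒ p=801, q=40
→ (801, 40).  Check: 801²=641601, 401·40²=641600, difference 1.
n=2: (801,40)∘(801,40) = (801·801+401·40·40, 801·40+40·801) = (1283201,64080)
n=3: (1283201,64080)∘(801,40) = (801·1283201+401·40·64080, 801·64080+40·1283201) = (2055687201,102656120)

801 40
1283201 64080
2055687201 102656120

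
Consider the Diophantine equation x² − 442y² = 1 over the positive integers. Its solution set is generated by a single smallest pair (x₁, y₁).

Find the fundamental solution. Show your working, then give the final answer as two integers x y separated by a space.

883 42

√442 → a₀=21, period (42); ℓ=1 odd so k=1
i=0: a=21 ⇒ p=21, q=1
i=1: a=42 ⇒ p=883, q=42
→ (883, 42).  Check: 883²=779689, 442·42²=779688, difference 1.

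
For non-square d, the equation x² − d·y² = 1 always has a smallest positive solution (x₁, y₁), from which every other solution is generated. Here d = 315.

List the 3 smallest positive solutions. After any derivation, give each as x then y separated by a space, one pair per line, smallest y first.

[17; 1,2,1,34] for √315; ℓ=4 ⇒ convergent index 3
i=0: a=17 ⇒ p=17, q=1
…
i=2: a=2 ⇒ p=53, q=3
i=3: a=1 ⇒ p=71, q=4
→ (71, 4).  Check: 71²=5041, 315·4²=5040, difference 1.
(x_2, y_2) = (71·71 + 315·4·4, 71·4 + 4·71) = (10081, 568)
(x_3, y_3) = (71·10081 + 315·4·568, 71·568 + 4·10081) = (1431431, 80652)

71 4
10081 568
1431431 80652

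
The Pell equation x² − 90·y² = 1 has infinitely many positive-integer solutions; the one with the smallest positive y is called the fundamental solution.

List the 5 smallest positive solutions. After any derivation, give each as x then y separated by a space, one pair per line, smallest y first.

d=90: √d = [9; 2,18] (ℓ=2, even), read p_1/q_1
step 0: (9, 1)  from 9·(1,0) + (0,1)
step 1: (19, 2)  from 2·(9,1) + (1,0)
fundamental: x₁=19, y₁=2  (since 361 − 90·4 = 1)
k=2:  x_2 = 19·19+90·2·2 = 721,  y_2 = 19·2+2·19 = 76
k=3:  x_3 = 19·721+90·2·76 = 27379,  y_3 = 19·76+2·721 = 2886
k=4:  x_4 = 19·27379+90·2·2886 = 1039681,  y_4 = 19·2886+2·27379 = 109592
k=5:  x_5 = 19·1039681+90·2·109592 = 39480499,  y_5 = 19·109592+2·1039681 = 4161610

19 2
721 76
27379 2886
1039681 109592
39480499 4161610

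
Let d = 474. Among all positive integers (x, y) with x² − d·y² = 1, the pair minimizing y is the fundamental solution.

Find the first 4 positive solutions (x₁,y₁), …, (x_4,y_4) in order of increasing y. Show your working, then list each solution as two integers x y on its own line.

d=474: √d = [21; 1,3,2,1,1,…,3,1,42] (ℓ=14, even), read p_13/q_13
a_0=21:  p_0=21·1+0=21,  q_0=21·0+1=1
a_1=1:  p_1=1·21+1=22,  q_1=1·1+0=1
…
a_3=2:  p_3=2·87+22=196,  q_3=2·4+1=9
a_4=1:  p_4=1·196+87=283,  q_4=1·9+4=13
…
a_6=1:  p_6=1·479+283=762,  q_6=1·22+13=35
…
a_8=1:  p_8=1·5051+762=5813,  q_8=1·232+35=267
a_9=1:  p_9=1·5813+5051=10864,  q_9=1·267+232=499
a_10=1:  p_10=1·10864+5813=16677,  q_10=1·499+267=766
a_11=2:  p_11=2·16677+10864=44218,  q_11=2·766+499=2031
a_12=3:  p_12=3·44218+16677=149331,  q_12=3·2031+766=6859
a_13=1:  p_13=1·149331+44218=193549,  q_13=1·6859+2031=8890
fundamental: x₁=193549, y₁=8890  (since 37461215401 − 474·79032100 = 1)
k=2:  x_2 = 193549·193549+474·8890·8890 = 74922430801,  y_2 = 193549·8890+8890·193549 = 3441301220
k=3:  x_3 = 193549·74922430801+474·8890·3441301220 = 29002323118011949,  y_3 = 193549·3441301220+8890·74922430801 = 1332120819650670
k=4:  x_4 = 193549·29002323118011949+474·8890·1332120819650670 = 11226741274261267003201,  y_4 = 193549·1332120819650670+8890·29002323118011949 = 515661305041693754440

193549 8890
74922430801 3441301220
29002323118011949 1332120819650670
11226741274261267003201 515661305041693754440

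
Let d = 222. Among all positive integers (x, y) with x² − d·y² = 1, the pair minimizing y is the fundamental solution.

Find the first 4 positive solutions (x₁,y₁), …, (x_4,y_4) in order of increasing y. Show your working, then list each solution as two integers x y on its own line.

149 10
44401 2980
13231349 888030
3942897601 264629960

√222 → a₀=14, period (1,8,1,28); ℓ=4 even so k=3
i=0: a=14 ⇒ p=14, q=1
i=1: a=1 ⇒ p=15, q=1
i=2: a=8 ⇒ p=134, q=9
i=3: a=1 ⇒ p=149, q=10
→ (149, 10).  Check: 149²=22201, 222·10²=22200, difference 1.
k=2:  x_2 = 149·149+222·10·10 = 44401,  y_2 = 149·10+10·149 = 2980
k=3:  x_3 = 149·44401+222·10·2980 = 13231349,  y_3 = 149·2980+10·44401 = 888030
k=4:  x_4 = 149·13231349+222·10·888030 = 3942897601,  y_4 = 149·888030+10·13231349 = 264629960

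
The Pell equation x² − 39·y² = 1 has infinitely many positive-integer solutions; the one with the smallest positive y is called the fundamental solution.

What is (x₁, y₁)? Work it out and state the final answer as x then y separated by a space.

√39 = [6; 4,12, …], period ℓ=2 (even) → k=1
i=0: a=6 ⇒ p=6, q=1
i=1: a=4 ⇒ p=25, q=4
fundamental: x₁=25, y₁=4  (since 625 − 39·16 = 1)

25 4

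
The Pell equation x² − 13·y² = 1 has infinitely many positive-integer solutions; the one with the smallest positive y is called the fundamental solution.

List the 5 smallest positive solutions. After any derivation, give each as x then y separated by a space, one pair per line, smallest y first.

√13 → a₀=3, period (1,1,1,1,6); ℓ=5 odd so k=9
k=0  a_k=3  p_k/q_k = 3/1
…
k=4  a_k=1  p_k/q_k = 18/5
…
k=6  a_k=1  p_k/q_k = 137/38
k=7  a_k=1  p_k/q_k = 256/71
k=8  a_k=1  p_k/q_k = 393/109
k=9  a_k=1  p_k/q_k = 649/180
→ (649, 180).  Check: 649²=421201, 13·180²=421200, difference 1.
n=2: (649,180)∘(649,180) = (649·649+13·180·180, 649·180+180·649) = (842401,233640)
n=3: (842401,233640)∘(649,180) = (649·842401+13·180·233640, 649·233640+180·842401) = (1093435849,303264540)
n=4: (1093435849,303264540)∘(649,180) = (649·1093435849+13·180·303264540, 649·303264540+180·1093435849) = (1419278889601,393637139280)
n=5: (1419278889601,393637139280)∘(649,180) = (649·1419278889601+13·180·393637139280, 649·393637139280+180·1419278889601) = (1842222905266249,510940703520900)

649 180
842401 233640
1093435849 303264540
1419278889601 393637139280
1842222905266249 510940703520900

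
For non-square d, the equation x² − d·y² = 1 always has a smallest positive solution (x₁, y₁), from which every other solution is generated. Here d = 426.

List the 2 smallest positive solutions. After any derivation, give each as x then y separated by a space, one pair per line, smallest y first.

√426 = [20; 1,1,1,3,2,6,2,3,1,1,1,40, …], period ℓ=12 (even) → k=11
k=0  a_k=20  p_k/q_k = 20/1
k=1  a_k=1  p_k/q_k = 21/1
…
k=3  a_k=1  p_k/q_k = 62/3
k=4  a_k=3  p_k/q_k = 227/11
k=5  a_k=2  p_k/q_k = 516/25
k=6  a_k=6  p_k/q_k = 3323/161
k=7  a_k=2  p_k/q_k = 7162/347
…
k=9  a_k=1  p_k/q_k = 31971/1549
k=10  a_k=1  p_k/q_k = 56780/2751
k=11  a_k=1  p_k/q_k = 88751/4300
fundamental: x₁=88751, y₁=4300  (since 7876740001 − 426·18490000 = 1)
n=2: (88751,4300)∘(88751,4300) = (88751·88751+426·4300·4300, 88751·4300+4300·88751) = (15753480001,763258600)

88751 4300
15753480001 763258600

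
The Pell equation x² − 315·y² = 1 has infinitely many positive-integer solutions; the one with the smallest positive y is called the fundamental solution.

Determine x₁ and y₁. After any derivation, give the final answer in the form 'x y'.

71 4

√315 → a₀=17, period (1,2,1,34); ℓ=4 even so k=3
k=0  a_k=17  p_k/q_k = 17/1
k=1  a_k=1  p_k/q_k = 18/1
k=2  a_k=2  p_k/q_k = 53/3
k=3  a_k=1  p_k/q_k = 71/4
(x₁, y₁) = (71, 4);  71² − 315·4² = 1 ✓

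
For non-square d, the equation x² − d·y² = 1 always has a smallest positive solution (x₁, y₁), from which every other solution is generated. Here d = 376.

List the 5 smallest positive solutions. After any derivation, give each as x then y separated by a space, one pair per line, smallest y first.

2143295 110532
9187426914049 473805365880
39382732335491159615 2031009343327438668
168817626601983862467148801 8706104341013491514496240
723651950015758622280719887718975 37319499807142991581781109982932

√376 → a₀=19, period (2,1,1,3,1,…,1,2,38); ℓ=16 even so k=15
a_0=19:  p_0=19·1+0=19,  q_0=19·0+1=1
…
a_2=1:  p_2=1·39+19=58,  q_2=1·2+1=3
a_3=1:  p_3=1·58+39=97,  q_3=1·3+2=5
…
a_8=4:  p_8=4·2928+1241=12953,  q_8=4·151+64=668
…
a_11=1:  p_11=1·70621+28834=99455,  q_11=1·3642+1487=5129
a_12=3:  p_12=3·99455+70621=368986,  q_12=3·5129+3642=19029
…
a_14=1:  p_14=1·468441+368986=837427,  q_14=1·24158+19029=43187
a_15=2:  p_15=2·837427+468441=2143295,  q_15=2·43187+24158=110532
(x₁, y₁) = (2143295, 110532);  2143295² − 376·110532² = 1 ✓
(x_2, y_2) = (2143295·2143295 + 376·110532·110532, 2143295·110532 + 110532·2143295) = (9187426914049, 473805365880)
(x_3, y_3) = (2143295·9187426914049 + 376·110532·473805365880, 2143295·473805365880 + 110532·9187426914049) = (39382732335491159615, 2031009343327438668)
(x_4, y_4) = (2143295·39382732335491159615 + 376·110532·2031009343327438668, 2143295·2031009343327438668 + 110532·39382732335491159615) = (168817626601983862467148801, 8706104341013491514496240)
(x_5, y_5) = (2143295·168817626601983862467148801 + 376·110532·8706104341013491514496240, 2143295·8706104341013491514496240 + 110532·168817626601983862467148801) = (723651950015758622280719887718975, 37319499807142991581781109982932)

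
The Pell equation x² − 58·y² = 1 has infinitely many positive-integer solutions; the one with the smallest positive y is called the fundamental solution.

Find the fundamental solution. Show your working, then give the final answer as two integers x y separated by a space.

[7; 1,1,1,1,1,1,14] for √58; ℓ=7 ⇒ convergent index 13
a_0=7:  p_0=7·1+0=7,  q_0=7·0+1=1
a_1=1:  p_1=1·7+1=8,  q_1=1·1+0=1
a_2=1:  p_2=1·8+7=15,  q_2=1·1+1=2
a_3=1:  p_3=1·15+8=23,  q_3=1·2+1=3
a_4=1:  p_4=1·23+15=38,  q_4=1·3+2=5
a_5=1:  p_5=1·38+23=61,  q_5=1·5+3=8
a_6=1:  p_6=1·61+38=99,  q_6=1·8+5=13
a_7=14:  p_7=14·99+61=1447,  q_7=14·13+8=190
a_8=1:  p_8=1·1447+99=1546,  q_8=1·190+13=203
a_9=1:  p_9=1·1546+1447=2993,  q_9=1·203+190=393
…
a_11=1:  p_11=1·4539+2993=7532,  q_11=1·596+393=989
a_12=1:  p_12=1·7532+4539=12071,  q_12=1·989+596=1585
a_13=1:  p_13=1·12071+7532=19603,  q_13=1·1585+989=2574
→ (19603, 2574).  Check: 19603²=384277609, 58·2574²=384277608, difference 1.

19603 2574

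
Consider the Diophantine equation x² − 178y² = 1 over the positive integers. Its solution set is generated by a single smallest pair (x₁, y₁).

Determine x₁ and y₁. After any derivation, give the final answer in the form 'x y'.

d=178: √d = [13; 2,1,12,1,2,26] (ℓ=6, even), read p_5/q_5
a_0=13:  p_0=13·1+0=13,  q_0=13·0+1=1
…
a_4=1:  p_4=1·507+40=547,  q_4=1·38+3=41
a_5=2:  p_5=2·547+507=1601,  q_5=2·41+38=120
fundamental: x₁=1601, y₁=120  (since 2563201 − 178·14400 = 1)

1601 120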